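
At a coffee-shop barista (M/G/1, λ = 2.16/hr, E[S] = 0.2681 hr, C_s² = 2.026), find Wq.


ρ = λ·E[S] = 2.16·0.2681 = 0.5791
E[S²] = E[S]²(1+C_s²) = 0.2681²·(1+2.026) = 0.217502
Wq = λ·E[S²]/(2(1−ρ)) = 2.16·0.217502/(2·0.4209) = 0.55809 hr

Final: 0.55809 hr


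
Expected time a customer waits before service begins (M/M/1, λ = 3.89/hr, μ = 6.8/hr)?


ρ = 3.89/6.8 = 0.5721
Wq = ρ/(μ−λ) = 0.5721/(6.8 − 3.89) = 0.5721/2.91 = 0.1966 hr

Final: 0.1966 hr


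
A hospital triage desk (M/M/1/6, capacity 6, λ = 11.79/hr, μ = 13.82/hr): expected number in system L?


ρ = 11.79/13.82 = 0.8531
L = ρ[1 − (K+1)ρ^K + Kρ^(K+1)] / [(1−ρ)(1−ρ^(K+1))]
Numerator: 0.8531·(1 − 7·0.385509 + 6·0.328882) = 0.234375
Denominator: (0.1469)·(0.671118) = 0.098580
L = 0.234375/0.098580 = 2.3775

Final: 2.3775


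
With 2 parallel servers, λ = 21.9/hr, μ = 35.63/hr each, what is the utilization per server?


ρ = λ/(cμ) = 21.9/(2·35.63) = 21.9/71.26 = 0.3073

Final: 0.3073


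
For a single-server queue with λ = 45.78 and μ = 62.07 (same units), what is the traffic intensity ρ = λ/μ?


ρ = λ/μ = 45.78/62.07 = 0.7376

Final: 0.7376


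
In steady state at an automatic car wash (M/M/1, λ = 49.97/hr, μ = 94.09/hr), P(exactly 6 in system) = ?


ρ = 49.97/94.09 = 0.5311
P_n = (1−ρ)·ρ^n = (1 − 0.5311)·0.5311^6 = 0.4689·0.022439 = 0.010522

Final: 0.010522


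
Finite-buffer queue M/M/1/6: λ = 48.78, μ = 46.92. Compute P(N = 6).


ρ = λ/μ = 48.78/46.92 = 1.0396
P_K = (1−ρ)ρ^K/(1−ρ^(K+1)) = (-0.03964·1.262707)/(1 − 1.312764)
= -0.050056/-0.312764 = 0.160045

Final: 0.160045


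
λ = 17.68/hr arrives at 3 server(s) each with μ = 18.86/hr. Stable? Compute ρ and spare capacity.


Total capacity cμ = 3·18.86 = 56.58/hr
ρ = λ/(cμ) = 17.68/56.58 = 0.3125
Stable ⇔ ρ < 1: YES
Spare capacity = cμ − λ = 56.58 − 17.68 = 38.90/hr

Final: ρ = 0.3125; stable; margin = 38.90/hr


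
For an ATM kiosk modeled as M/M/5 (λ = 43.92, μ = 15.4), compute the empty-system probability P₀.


a = λ/μ = 43.92/15.4 = 2.8519; ρ = a/c = 0.5704
Σ_{k=0}^{4} a^k/k! (terms k=0..4) = 1.00000 + 2.85195 + 4.06680 + 3.86610 + 2.75648 = 14.54134
Tail: a^5/(5!(1−ρ)) = 188.67226/(120·0.4296) = 3.65976
P₀ = 1/(14.54134 + 3.65976) = 1/18.20109 = 0.054942

Final: 0.054942


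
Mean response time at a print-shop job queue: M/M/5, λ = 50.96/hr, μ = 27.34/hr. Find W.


a = 1.8639; ρ = 0.3728; P₀ = 0.154268
Lq = P₀·a^c·ρ/(c!(1−ρ)²) = 0.02741
Wq = Lq/λ = 0.02741/50.96 = 0.0005378 hr
W = Wq + 1/μ = 0.0005378 + 0.03658 = 0.03711 hr

Final: 0.03711 hr


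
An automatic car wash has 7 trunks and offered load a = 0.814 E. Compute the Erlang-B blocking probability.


B(c,a) = (a^c/c!) / Σ_{k=0}^{c} a^k/k!
a^7/7! = 0.00004698
Σ terms (k=0..7): 1.00000 + 0.81400 + 0.33130 + 0.08989 + 0.01829 + 0.002978 + 0.0004040 + 0.00004698 = 2.256912
B = 0.00004698/2.256912 = 0.00002082

Final: 0.00002082


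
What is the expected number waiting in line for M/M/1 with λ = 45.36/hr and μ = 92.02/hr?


ρ = 45.36/92.02 = 0.4929
Lq = ρ²/(1−ρ) = 0.2430/0.5071 = 0.4792

Final: 0.4792


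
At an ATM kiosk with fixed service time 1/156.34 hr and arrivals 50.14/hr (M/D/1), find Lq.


ρ = 50.14/156.34 = 0.3207
M/D/1: Lq = ρ²/(2(1−ρ)) = 0.1029/(2·0.6793) = 0.07571

Final: 0.07571


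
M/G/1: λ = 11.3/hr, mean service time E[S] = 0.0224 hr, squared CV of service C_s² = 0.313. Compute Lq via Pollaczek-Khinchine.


ρ = λ·E[S] = 11.3·0.0224 = 0.2531
Lq = ρ²(1+C_s²)/(2(1−ρ)) = 0.06407·(1+0.313)/(2·0.7469)
= 0.06407·1.3130/1.4938 = 0.05632

Final: 0.05632


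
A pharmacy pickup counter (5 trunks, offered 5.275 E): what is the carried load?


B(5,5.275) = 0.306770 (Erlang-B)
Carried load = a(1 − B) = 5.275·(1 − 0.306770) = 5.275·0.693230 = 3.6568 E

Final: 3.6568 Erlangs


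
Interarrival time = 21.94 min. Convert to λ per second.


λ = 1/(interarrival time) in consistent units.
1 second = 0.0166667 min, so λ = 0.0166667/21.94 = 0.0007596 per second

Final: 0.0007596 /sec


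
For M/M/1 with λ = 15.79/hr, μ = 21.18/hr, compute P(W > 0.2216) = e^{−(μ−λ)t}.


W ~ Exponential(μ−λ) for M/M/1.
μ − λ = 21.18 − 15.79 = 5.3900
P(W > t) = e^{−(μ−λ)t} = e^{−1.1944} = 0.302878

Final: 0.302878


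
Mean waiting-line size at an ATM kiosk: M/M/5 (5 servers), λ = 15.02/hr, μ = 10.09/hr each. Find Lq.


a = λ/μ = 1.4886; ρ = a/5 = 0.2977
P₀ = 0.225343
Lq = P₀·a^c·ρ / (c!·(1−ρ)²) = 0.225343·7.30960·0.2977/(120·0.49320)
= 0.008286

Final: 0.008286


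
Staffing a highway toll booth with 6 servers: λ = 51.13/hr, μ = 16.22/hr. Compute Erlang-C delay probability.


a = λ/μ = 3.1523; ρ = a/6 = 0.5254
P₀ = 0.041805 (from M/M/c formula)
C(c,a) = [a^c/(c!(1−ρ))]·P₀ = [981.18219/(720·0.4746)]·0.041805
= 2.87125·0.041805 = 0.120032

Final: 0.120032


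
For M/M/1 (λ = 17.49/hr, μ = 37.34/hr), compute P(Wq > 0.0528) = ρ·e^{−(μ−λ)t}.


ρ = 17.49/37.34 = 0.4684
P(Wq > t) = ρ·e^{−(μ−λ)t} = 0.4684·e^{−1.0481}
= 0.4684·0.350610 = 0.164225

Final: 0.164225


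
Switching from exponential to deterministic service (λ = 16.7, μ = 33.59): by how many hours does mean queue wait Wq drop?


ρ = 16.7/33.59 = 0.4972
Wq(M/M/1) = ρ/(μ−λ) = 0.4972/16.89 = 0.02944 hr
Wq(M/D/1) = ρ/(2(μ−λ)) = 0.01472 hr
Savings = 0.02944 − 0.01472 = 0.01472 hr

Final: 0.01472 hr


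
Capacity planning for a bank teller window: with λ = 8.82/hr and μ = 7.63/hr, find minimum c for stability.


Stability requires cμ > λ ⇔ c > λ/μ.
λ/μ = 8.82/7.63 = 1.1560
Minimum integer c = ⌊1.1560⌋ + 1 = 2
Check: 2·7.63 = 15.26 > 8.82, while 1·7.63 = 7.63 ≤ 8.82

Final: 2 servers


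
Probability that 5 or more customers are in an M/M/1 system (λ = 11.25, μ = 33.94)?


ρ = 11.25/33.94 = 0.3315
P(N ≥ n) = ρ^n = 0.3315^5 = 0.004001

Final: 0.004001


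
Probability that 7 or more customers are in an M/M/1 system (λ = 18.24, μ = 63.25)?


ρ = 18.24/63.25 = 0.2884
P(N ≥ n) = ρ^n = 0.2884^7 = 0.0001659

Final: 0.0001659


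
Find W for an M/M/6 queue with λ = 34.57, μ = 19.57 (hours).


a = 1.7665; ρ = 0.2944; P₀ = 0.170816
Lq = P₀·a^c·ρ/(c!(1−ρ)²) = 0.004263
Wq = Lq/λ = 0.004263/34.57 = 0.0001233 hr
W = Wq + 1/μ = 0.0001233 + 0.05110 = 0.05122 hr

Final: 0.05122 hr


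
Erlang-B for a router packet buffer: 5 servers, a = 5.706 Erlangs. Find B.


B(c,a) = (a^c/c!) / Σ_{k=0}^{c} a^k/k!
a^5/5! = 50.405461
Σ terms (k=0..5): 1.00000 + 5.70600 + 16.27922 + 30.96307 + 44.16882 + 50.40546 = 148.522575
B = 50.405461/148.522575 = 0.339379

Final: 0.339379


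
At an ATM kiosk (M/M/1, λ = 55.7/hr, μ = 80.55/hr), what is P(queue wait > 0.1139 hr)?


ρ = 55.7/80.55 = 0.6915
P(Wq > t) = ρ·e^{−(μ−λ)t} = 0.6915·e^{−2.8304}
= 0.6915·0.058988 = 0.040790

Final: 0.040790


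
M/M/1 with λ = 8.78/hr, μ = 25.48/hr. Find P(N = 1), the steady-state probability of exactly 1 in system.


ρ = 8.78/25.48 = 0.3446
P_n = (1−ρ)·ρ^n = (1 − 0.3446)·0.3446^1 = 0.6554·0.344584 = 0.225846

Final: 0.225846


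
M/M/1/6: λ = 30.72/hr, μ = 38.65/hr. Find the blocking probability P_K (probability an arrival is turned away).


ρ = λ/μ = 30.72/38.65 = 0.7948
P_K = (1−ρ)ρ^K/(1−ρ^(K+1)) = (0.2052·0.252133)/(1 − 0.200402)
= 0.051731/0.799598 = 0.064697

Final: 0.064697


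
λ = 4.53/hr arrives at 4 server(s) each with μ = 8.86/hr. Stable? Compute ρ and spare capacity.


Total capacity cμ = 4·8.86 = 35.44/hr
ρ = λ/(cμ) = 4.53/35.44 = 0.1278
Stable ⇔ ρ < 1: YES
Spare capacity = cμ − λ = 35.44 − 4.53 = 30.91/hr

Final: ρ = 0.1278; stable; margin = 30.91/hr


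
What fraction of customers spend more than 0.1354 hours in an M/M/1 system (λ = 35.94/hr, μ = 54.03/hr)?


W ~ Exponential(μ−λ) for M/M/1.
μ − λ = 54.03 − 35.94 = 18.0900
P(W > t) = e^{−(μ−λ)t} = e^{−2.4494} = 0.086347

Final: 0.086347


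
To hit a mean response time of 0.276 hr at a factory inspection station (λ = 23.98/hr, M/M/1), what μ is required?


W = 1/(μ−λ) ⇒ μ − λ = 1/W = 1/0.276 = 3.6232
μ = λ + 1/W = 23.98 + 3.6232 = 27.6032 per hr

Final: 27.6032 /hr


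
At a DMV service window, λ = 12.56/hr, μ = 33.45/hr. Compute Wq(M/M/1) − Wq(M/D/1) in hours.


ρ = 12.56/33.45 = 0.3755
Wq(M/M/1) = ρ/(μ−λ) = 0.3755/20.89 = 0.01797 hr
Wq(M/D/1) = ρ/(2(μ−λ)) = 0.008987 hr
Savings = 0.01797 − 0.008987 = 0.008987 hr

Final: 0.008987 hr


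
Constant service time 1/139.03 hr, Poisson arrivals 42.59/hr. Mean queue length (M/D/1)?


ρ = 42.59/139.03 = 0.3063
M/D/1: Lq = ρ²/(2(1−ρ)) = 0.09384/(2·0.6937) = 0.06764

Final: 0.06764


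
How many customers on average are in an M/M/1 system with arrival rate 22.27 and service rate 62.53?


ρ = λ/μ = 22.27/62.53 = 0.3561
L = ρ/(1−ρ) = 0.3561/(1 − 0.3561) = 0.3561/0.6439 = 0.5532

Final: 0.5532


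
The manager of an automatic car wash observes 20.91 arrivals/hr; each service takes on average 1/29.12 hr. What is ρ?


ρ = λ/μ = 20.91/29.12 = 0.7181

Final: 0.7181


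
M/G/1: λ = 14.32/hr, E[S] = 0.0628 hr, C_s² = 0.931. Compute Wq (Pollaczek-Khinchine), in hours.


ρ = λ·E[S] = 14.32·0.0628 = 0.8993
E[S²] = E[S]²(1+C_s²) = 0.0628²·(1+0.931) = 0.007616
Wq = λ·E[S²]/(2(1−ρ)) = 14.32·0.007616/(2·0.1007) = 0.54146 hr

Final: 0.54146 hr


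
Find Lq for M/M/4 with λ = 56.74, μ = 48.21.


a = λ/μ = 1.1769; ρ = a/4 = 0.2942
P₀ = 0.307266
Lq = P₀·a^c·ρ / (c!·(1−ρ)²) = 0.307266·1.91871·0.2942/(24·0.49811)
= 0.01451

Final: 0.01451


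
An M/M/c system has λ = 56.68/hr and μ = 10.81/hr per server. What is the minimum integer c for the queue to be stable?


Stability requires cμ > λ ⇔ c > λ/μ.
λ/μ = 56.68/10.81 = 5.2433
Minimum integer c = ⌊5.2433⌋ + 1 = 6
Check: 6·10.81 = 64.86 > 56.68, while 5·10.81 = 54.05 ≤ 56.68

Final: 6 servers


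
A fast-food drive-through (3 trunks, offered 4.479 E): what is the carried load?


B(3,4.479) = 0.491244 (Erlang-B)
Carried load = a(1 − B) = 4.479·(1 − 0.491244) = 4.479·0.508756 = 2.2787 E

Final: 2.2787 Erlangs


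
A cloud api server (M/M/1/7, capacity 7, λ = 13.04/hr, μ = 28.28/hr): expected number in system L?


ρ = 13.04/28.28 = 0.4611
L = ρ[1 − (K+1)ρ^K + Kρ^(K+1)] / [(1−ρ)(1−ρ^(K+1))]
Numerator: 0.4611·(1 − 8·0.004432 + 7·0.002044) = 0.451351
Denominator: (0.5389)·(0.997956) = 0.537795
L = 0.451351/0.537795 = 0.8393

Final: 0.8393


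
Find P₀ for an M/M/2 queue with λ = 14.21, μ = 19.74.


a = λ/μ = 14.21/19.74 = 0.7199; ρ = a/c = 0.3599
Σ_{k=0}^{1} a^k/k! (terms k=0..1) = 1.00000 + 0.71986 = 1.71986
Tail: a^2/(2!(1−ρ)) = 0.51820/(2·0.6401) = 0.40480
P₀ = 1/(1.71986 + 0.40480) = 1/2.12465 = 0.470665

Final: 0.470665


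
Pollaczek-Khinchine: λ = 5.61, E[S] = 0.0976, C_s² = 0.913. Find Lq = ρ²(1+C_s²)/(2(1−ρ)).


ρ = λ·E[S] = 5.61·0.0976 = 0.5475
Lq = ρ²(1+C_s²)/(2(1−ρ)) = 0.2998·(1+0.913)/(2·0.4525)
= 0.2998·1.9130/0.9049 = 0.63376

Final: 0.63376


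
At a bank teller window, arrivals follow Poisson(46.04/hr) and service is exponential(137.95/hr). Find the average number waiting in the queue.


ρ = 46.04/137.95 = 0.3337
Lq = ρ²/(1−ρ) = 0.1114/0.6663 = 0.1672

Final: 0.1672


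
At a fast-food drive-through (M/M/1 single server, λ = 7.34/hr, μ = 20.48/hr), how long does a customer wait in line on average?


ρ = 7.34/20.48 = 0.3584
Wq = ρ/(μ−λ) = 0.3584/(20.48 − 7.34) = 0.3584/13.14 = 0.02728 hr

Final: 0.02728 hr


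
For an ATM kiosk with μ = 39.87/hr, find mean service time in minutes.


Mean service time = 1/μ = 1/39.87 hour = 0.02508 hour
In minutes: 0.02508 × 60 = 1.5049 min

Final: 1.5049 min


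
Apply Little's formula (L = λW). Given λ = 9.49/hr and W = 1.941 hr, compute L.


L = λW = 9.49·1.941 = 18.4201

Final: 18.4201


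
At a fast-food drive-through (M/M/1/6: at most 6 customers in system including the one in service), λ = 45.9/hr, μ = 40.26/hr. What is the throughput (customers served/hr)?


ρ = 1.1401; P_K = (1−ρ)ρ^6/(1−ρ^7) = 0.204595
λ_eff = λ(1 − P_K) = 45.9·(1 − 0.204595) = 45.9·0.795405 = 36.5091 /hr

Final: 36.5091 /hr


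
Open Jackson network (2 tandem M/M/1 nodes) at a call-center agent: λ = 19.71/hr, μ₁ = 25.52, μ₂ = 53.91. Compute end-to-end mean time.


Each node sees arrival rate λ = 19.71/hr (tandem ⇒ throughput preserved).
W₁ = 1/(μ₁−λ) = 1/(25.52−19.71) = 0.17212 hr
W₂ = 1/(μ₂−λ) = 1/(53.91−19.71) = 0.02924 hr
W_total = W₁ + W₂ = 0.17212 + 0.02924 = 0.20136 hr

Final: 0.20136 hr


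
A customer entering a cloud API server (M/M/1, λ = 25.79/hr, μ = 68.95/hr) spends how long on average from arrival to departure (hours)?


W = 1/(μ−λ) = 1/(68.95 − 25.79) = 1/43.16 = 0.02317 hr

Final: 0.02317 hr


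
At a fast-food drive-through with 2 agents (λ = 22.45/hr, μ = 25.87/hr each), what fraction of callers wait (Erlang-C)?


a = λ/μ = 0.8678; ρ = a/2 = 0.4339
P₀ = 0.394797 (from M/M/c formula)
C(c,a) = [a^c/(c!(1−ρ))]·P₀ = [0.75308/(2·0.5661)]·0.394797
= 0.66515·0.394797 = 0.262598

Final: 0.262598


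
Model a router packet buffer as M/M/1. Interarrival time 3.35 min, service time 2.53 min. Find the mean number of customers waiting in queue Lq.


λ = 60/3.35 = 17.9104 /hr
μ = 60/2.53 = 23.7154 /hr
ρ = λ/μ = 17.9104/23.7154 = 0.7552
Lq = ρ²/(1−ρ) = 0.5704/0.2448 = 2.3301

Final: 2.3301


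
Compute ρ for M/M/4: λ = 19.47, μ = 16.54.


ρ = λ/(cμ) = 19.47/(4·16.54) = 19.47/66.16 = 0.2943

Final: 0.2943


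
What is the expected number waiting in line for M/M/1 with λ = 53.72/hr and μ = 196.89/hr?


ρ = 53.72/196.89 = 0.2728
Lq = ρ²/(1−ρ) = 0.07444/0.7272 = 0.1024

Final: 0.1024


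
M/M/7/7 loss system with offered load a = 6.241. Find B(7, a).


B(c,a) = (a^c/c!) / Σ_{k=0}^{c} a^k/k!
a^7/7! = 73.172643
Σ terms (k=0..7): 1.00000 + 6.24100 + 19.47504 + 40.51458 + 63.21287 + 78.90230 + 82.07154 + 73.17264 = 364.589970
B = 73.172643/364.589970 = 0.200698

Final: 0.200698


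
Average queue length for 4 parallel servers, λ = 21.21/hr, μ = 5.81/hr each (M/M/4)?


a = λ/μ = 3.6506; ρ = a/4 = 0.9127
P₀ = 0.009602
Lq = P₀·a^c·ρ / (c!·(1−ρ)²) = 0.009602·177.60621·0.9127/(24·0.007630)
= 8.49968

Final: 8.49968


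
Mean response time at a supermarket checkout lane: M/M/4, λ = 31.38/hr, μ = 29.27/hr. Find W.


a = 1.0721; ρ = 0.2680; P₀ = 0.341607
Lq = P₀·a^c·ρ/(c!(1−ρ)²) = 0.009406
Wq = Lq/λ = 0.009406/31.38 = 0.0002997 hr
W = Wq + 1/μ = 0.0002997 + 0.03416 = 0.03446 hr

Final: 0.03446 hr


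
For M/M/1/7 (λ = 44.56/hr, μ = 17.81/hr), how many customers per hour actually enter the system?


ρ = 2.5020; P_K = (1−ρ)ρ^7/(1−ρ^8) = 0.600705
λ_eff = λ(1 − P_K) = 44.56·(1 − 0.600705) = 44.56·0.399295 = 17.7926 /hr

Final: 17.7926 /hr


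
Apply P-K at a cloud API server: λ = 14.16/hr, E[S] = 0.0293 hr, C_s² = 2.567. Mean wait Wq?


ρ = λ·E[S] = 14.16·0.0293 = 0.4149
E[S²] = E[S]²(1+C_s²) = 0.0293²·(1+2.567) = 0.003062
Wq = λ·E[S²]/(2(1−ρ)) = 14.16·0.003062/(2·0.5851) = 0.03705 hr

Final: 0.03705 hr


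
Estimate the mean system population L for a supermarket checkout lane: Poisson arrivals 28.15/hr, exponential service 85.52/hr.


ρ = λ/μ = 28.15/85.52 = 0.3292
L = ρ/(1−ρ) = 0.3292/(1 − 0.3292) = 0.3292/0.6708 = 0.4907

Final: 0.4907


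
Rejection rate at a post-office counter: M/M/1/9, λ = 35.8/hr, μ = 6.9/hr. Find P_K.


ρ = λ/μ = 35.8/6.9 = 5.1884
P_K = (1−ρ)ρ^K/(1−ρ^(K+1)) = (-4.1884·2724616.756115)/(1 − 14136417.372307)
= -11411800.616192/-14136416.372307 = 0.807263

Final: 0.807263


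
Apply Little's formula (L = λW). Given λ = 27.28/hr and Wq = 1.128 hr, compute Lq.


Lq = λWq = 27.28·1.128 = 30.7718

Final: 30.7718


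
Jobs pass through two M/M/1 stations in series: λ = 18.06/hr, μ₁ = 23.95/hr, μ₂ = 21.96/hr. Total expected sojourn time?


Each node sees arrival rate λ = 18.06/hr (tandem ⇒ throughput preserved).
W₁ = 1/(μ₁−λ) = 1/(23.95−18.06) = 0.16978 hr
W₂ = 1/(μ₂−λ) = 1/(21.96−18.06) = 0.25641 hr
W_total = W₁ + W₂ = 0.16978 + 0.25641 = 0.42619 hr

Final: 0.42619 hr


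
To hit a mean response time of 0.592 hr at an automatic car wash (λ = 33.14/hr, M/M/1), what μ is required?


W = 1/(μ−λ) ⇒ μ − λ = 1/W = 1/0.592 = 1.6892
μ = λ + 1/W = 33.14 + 1.6892 = 34.8292 per hr

Final: 34.8292 /hr


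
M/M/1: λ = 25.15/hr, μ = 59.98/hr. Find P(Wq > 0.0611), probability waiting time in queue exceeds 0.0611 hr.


ρ = 25.15/59.98 = 0.4193
P(Wq > t) = ρ·e^{−(μ−λ)t} = 0.4193·e^{−2.1281}
= 0.4193·0.119062 = 0.049923

Final: 0.049923


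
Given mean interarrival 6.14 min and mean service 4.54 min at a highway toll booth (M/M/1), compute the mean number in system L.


λ = 60/6.14 = 9.7720 /hr
μ = 60/4.54 = 13.2159 /hr
ρ = λ/μ = 9.7720/13.2159 = 0.7394
L = ρ/(1−ρ) = 0.7394/0.2606 = 2.8375

Final: 2.8375


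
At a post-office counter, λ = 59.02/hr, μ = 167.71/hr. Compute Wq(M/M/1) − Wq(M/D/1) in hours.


ρ = 59.02/167.71 = 0.3519
Wq(M/M/1) = ρ/(μ−λ) = 0.3519/108.69 = 0.003238 hr
Wq(M/D/1) = ρ/(2(μ−λ)) = 0.001619 hr
Savings = 0.003238 − 0.001619 = 0.001619 hr

Final: 0.001619 hr


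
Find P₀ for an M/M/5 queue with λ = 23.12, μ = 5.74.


a = λ/μ = 23.12/5.74 = 4.0279; ρ = a/c = 0.8056
Σ_{k=0}^{4} a^k/k! (terms k=0..4) = 1.00000 + 4.02787 + 8.11189 + 10.89122 + 10.96712 = 34.99810
Tail: a^5/(5!(1−ρ)) = 1060.18019/(120·0.1944) = 45.44082
P₀ = 1/(34.99810 + 45.44082) = 1/80.43892 = 0.012432

Final: 0.012432


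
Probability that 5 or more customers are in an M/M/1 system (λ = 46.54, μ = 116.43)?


ρ = 46.54/116.43 = 0.3997
P(N ≥ n) = ρ^n = 0.3997^5 = 0.010205

Final: 0.010205


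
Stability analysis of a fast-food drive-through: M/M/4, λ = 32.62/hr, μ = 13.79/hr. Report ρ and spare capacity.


Total capacity cμ = 4·13.79 = 55.16/hr
ρ = λ/(cμ) = 32.62/55.16 = 0.5914
Stable ⇔ ρ < 1: YES
Spare capacity = cμ − λ = 55.16 − 32.62 = 22.54/hr

Final: ρ = 0.5914; stable; margin = 22.54/hr


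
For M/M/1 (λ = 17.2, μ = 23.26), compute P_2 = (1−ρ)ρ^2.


ρ = 17.2/23.26 = 0.7395
P_n = (1−ρ)·ρ^n = (1 − 0.7395)·0.7395^2 = 0.2605·0.546811 = 0.142462

Final: 0.142462


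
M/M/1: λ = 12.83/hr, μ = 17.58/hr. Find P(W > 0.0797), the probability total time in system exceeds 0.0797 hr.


W ~ Exponential(μ−λ) for M/M/1.
μ − λ = 17.58 − 12.83 = 4.7500
P(W > t) = e^{−(μ−λ)t} = e^{−0.3786} = 0.684837

Final: 0.684837


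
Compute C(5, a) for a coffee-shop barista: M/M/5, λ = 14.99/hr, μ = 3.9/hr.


a = λ/μ = 3.8436; ρ = a/5 = 0.7687
P₀ = 0.016390 (from M/M/c formula)
C(c,a) = [a^c/(c!(1−ρ))]·P₀ = [838.85158/(120·0.2313)]·0.016390
= 30.22470·0.016390 = 0.495388

Final: 0.495388


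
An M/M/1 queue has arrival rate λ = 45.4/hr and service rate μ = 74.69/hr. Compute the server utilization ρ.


ρ = λ/μ = 45.4/74.69 = 0.6078

Final: 0.6078


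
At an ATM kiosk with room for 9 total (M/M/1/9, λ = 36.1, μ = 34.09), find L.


ρ = 36.1/34.09 = 1.0590
L = ρ[1 − (K+1)ρ^K + Kρ^(K+1)] / [(1−ρ)(1−ρ^(K+1))]
Numerator: 1.0590·(1 − 10·1.674641 + 9·1.773381) = 0.226633
Denominator: (-0.05896)·(-0.773381) = 0.045600
L = 0.226633/0.045600 = 4.9700

Final: 4.9700


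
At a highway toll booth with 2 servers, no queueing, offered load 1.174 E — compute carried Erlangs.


B(2,1.174) = 0.240693 (Erlang-B)
Carried load = a(1 − B) = 1.174·(1 − 0.240693) = 1.174·0.759307 = 0.8914 E

Final: 0.8914 Erlangs


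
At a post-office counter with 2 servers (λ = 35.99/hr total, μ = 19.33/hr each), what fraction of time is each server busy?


ρ = λ/(cμ) = 35.99/(2·19.33) = 35.99/38.66 = 0.9309

Final: 0.9309


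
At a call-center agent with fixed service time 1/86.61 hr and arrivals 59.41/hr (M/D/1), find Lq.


ρ = 59.41/86.61 = 0.6859
M/D/1: Lq = ρ²/(2(1−ρ)) = 0.4705/(2·0.3141) = 0.74912

Final: 0.74912


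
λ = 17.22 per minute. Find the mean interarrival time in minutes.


Mean interarrival time = 1/λ = 1/17.22 minute = 0.05807 minute
In minutes: 0.05807 × 1 = 0.05807 min

Final: 0.05807 min


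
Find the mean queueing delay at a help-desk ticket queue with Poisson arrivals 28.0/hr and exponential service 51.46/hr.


ρ = 28.0/51.46 = 0.5441
Wq = ρ/(μ−λ) = 0.5441/(51.46 − 28.0) = 0.5441/23.46 = 0.02319 hr

Final: 0.02319 hr


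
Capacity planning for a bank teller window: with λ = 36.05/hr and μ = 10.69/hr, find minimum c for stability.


Stability requires cμ > λ ⇔ c > λ/μ.
λ/μ = 36.05/10.69 = 3.3723
Minimum integer c = ⌊3.3723⌋ + 1 = 4
Check: 4·10.69 = 42.76 > 36.05, while 3·10.69 = 32.07 ≤ 36.05

Final: 4 servers


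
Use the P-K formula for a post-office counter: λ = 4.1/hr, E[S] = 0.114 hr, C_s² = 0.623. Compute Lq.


ρ = λ·E[S] = 4.1·0.114 = 0.4674
Lq = ρ²(1+C_s²)/(2(1−ρ)) = 0.2185·(1+0.623)/(2·0.5326)
= 0.2185·1.6230/1.0652 = 0.33286

Final: 0.33286


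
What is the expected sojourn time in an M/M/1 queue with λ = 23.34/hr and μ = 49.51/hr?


W = 1/(μ−λ) = 1/(49.51 − 23.34) = 1/26.17 = 0.03821 hr

Final: 0.03821 hr


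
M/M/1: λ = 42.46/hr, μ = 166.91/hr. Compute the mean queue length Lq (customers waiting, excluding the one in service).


ρ = 42.46/166.91 = 0.2544
Lq = ρ²/(1−ρ) = 0.06471/0.7456 = 0.08679

Final: 0.08679


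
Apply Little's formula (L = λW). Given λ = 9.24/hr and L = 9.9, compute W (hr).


W = L/λ = 9.9/9.24 = 1.0714 hr

Final: 1.0714 hr


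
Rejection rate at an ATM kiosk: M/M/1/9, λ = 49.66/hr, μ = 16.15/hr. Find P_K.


ρ = λ/μ = 49.66/16.15 = 3.0749
P_K = (1−ρ)ρ^K/(1−ρ^(K+1)) = (-2.0749·24575.801863)/(1 − 75568.688577)
= -50992.886714/-75567.688577 = 0.674797

Final: 0.674797


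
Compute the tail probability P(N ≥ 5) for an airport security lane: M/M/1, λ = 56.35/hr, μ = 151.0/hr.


ρ = 56.35/151.0 = 0.3732
P(N ≥ n) = ρ^n = 0.3732^5 = 0.007237

Final: 0.007237


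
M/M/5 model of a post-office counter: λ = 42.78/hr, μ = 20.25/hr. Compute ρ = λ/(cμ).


ρ = λ/(cμ) = 42.78/(5·20.25) = 42.78/101.25 = 0.4225

Final: 0.4225


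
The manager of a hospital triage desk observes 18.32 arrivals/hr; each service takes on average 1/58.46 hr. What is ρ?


ρ = λ/μ = 18.32/58.46 = 0.3134

Final: 0.3134


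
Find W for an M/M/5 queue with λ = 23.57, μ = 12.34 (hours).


a = 1.9100; ρ = 0.3820; P₀ = 0.147211
Lq = P₀·a^c·ρ/(c!(1−ρ)²) = 0.03120
Wq = Lq/λ = 0.03120/23.57 = 0.001324 hr
W = Wq + 1/μ = 0.001324 + 0.08104 = 0.08236 hr

Final: 0.08236 hr


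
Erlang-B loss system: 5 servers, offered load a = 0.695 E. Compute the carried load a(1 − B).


B(5,0.695) = 0.0006744 (Erlang-B)
Carried load = a(1 − B) = 0.695·(1 − 0.0006744) = 0.695·0.999326 = 0.6945 E

Final: 0.6945 Erlangs


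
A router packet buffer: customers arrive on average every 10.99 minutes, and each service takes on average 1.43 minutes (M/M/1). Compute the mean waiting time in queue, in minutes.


λ = 60/10.99 = 5.4595 /hr
μ = 60/1.43 = 41.9580 /hr
ρ = λ/μ = 5.4595/41.9580 = 0.1301
Wq = ρ/(μ−λ) = 0.1301/(41.9580−5.4595) = 0.003565 hr
In minutes: 0.003565·60 = 0.2139 min

Final: 0.2139 min


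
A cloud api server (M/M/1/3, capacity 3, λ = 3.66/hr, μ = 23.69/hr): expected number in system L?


ρ = 3.66/23.69 = 0.1545
L = ρ[1 − (K+1)ρ^K + Kρ^(K+1)] / [(1−ρ)(1−ρ^(K+1))]
Numerator: 0.1545·(1 − 4·0.003688 + 3·0.0005697) = 0.152481
Denominator: (0.8455)·(0.999430) = 0.845023
L = 0.152481/0.845023 = 0.1804

Final: 0.1804


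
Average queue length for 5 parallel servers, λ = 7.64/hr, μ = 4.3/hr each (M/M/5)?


a = λ/μ = 1.7767; ρ = a/5 = 0.3553
P₀ = 0.168518
Lq = P₀·a^c·ρ / (c!·(1−ρ)²) = 0.168518·17.70617·0.3553/(120·0.41558)
= 0.02126

Final: 0.02126


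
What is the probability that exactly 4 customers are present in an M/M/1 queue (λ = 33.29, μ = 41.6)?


ρ = 33.29/41.6 = 0.8002
P_n = (1−ρ)·ρ^n = (1 − 0.8002)·0.8002^4 = 0.1998·0.410093 = 0.081920

Final: 0.081920


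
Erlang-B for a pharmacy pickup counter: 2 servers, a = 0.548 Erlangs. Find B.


B(c,a) = (a^c/c!) / Σ_{k=0}^{c} a^k/k!
a^2/2! = 0.150152
Σ terms (k=0..2): 1.00000 + 0.54800 + 0.15015 = 1.698152
B = 0.150152/1.698152 = 0.088421

Final: 0.088421


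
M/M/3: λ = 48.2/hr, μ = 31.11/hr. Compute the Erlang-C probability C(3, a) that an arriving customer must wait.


a = λ/μ = 1.5493; ρ = a/3 = 0.5164
P₀ = 0.198750 (from M/M/c formula)
C(c,a) = [a^c/(c!(1−ρ))]·P₀ = [3.71913/(6·0.4836)]·0.198750
= 1.28188·0.198750 = 0.254773

Final: 0.254773


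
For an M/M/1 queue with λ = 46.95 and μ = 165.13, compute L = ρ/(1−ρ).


ρ = λ/μ = 46.95/165.13 = 0.2843
L = ρ/(1−ρ) = 0.2843/(1 − 0.2843) = 0.2843/0.7157 = 0.3973

Final: 0.3973


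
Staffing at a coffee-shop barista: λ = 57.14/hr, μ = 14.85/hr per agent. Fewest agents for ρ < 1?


Stability requires cμ > λ ⇔ c > λ/μ.
λ/μ = 57.14/14.85 = 3.8478
Minimum integer c = ⌊3.8478⌋ + 1 = 4
Check: 4·14.85 = 59.40 > 57.14, while 3·14.85 = 44.55 ≤ 57.14

Final: 4 servers


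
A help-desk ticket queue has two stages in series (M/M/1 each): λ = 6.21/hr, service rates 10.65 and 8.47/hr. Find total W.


Each node sees arrival rate λ = 6.21/hr (tandem ⇒ throughput preserved).
W₁ = 1/(μ₁−λ) = 1/(10.65−6.21) = 0.22523 hr
W₂ = 1/(μ₂−λ) = 1/(8.47−6.21) = 0.44248 hr
W_total = W₁ + W₂ = 0.22523 + 0.44248 = 0.66770 hr

Final: 0.66770 hr


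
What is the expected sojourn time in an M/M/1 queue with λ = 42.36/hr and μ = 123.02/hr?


W = 1/(μ−λ) = 1/(123.02 − 42.36) = 1/80.66 = 0.01240 hr

Final: 0.01240 hr


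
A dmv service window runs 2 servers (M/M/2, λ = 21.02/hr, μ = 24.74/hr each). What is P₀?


a = λ/μ = 21.02/24.74 = 0.8496; ρ = a/c = 0.4248
Σ_{k=0}^{1} a^k/k! (terms k=0..1) = 1.00000 + 0.84964 = 1.84964
Tail: a^2/(2!(1−ρ)) = 0.72188/(2·0.5752) = 0.62752
P₀ = 1/(1.84964 + 0.62752) = 1/2.47716 = 0.403688

Final: 0.403688


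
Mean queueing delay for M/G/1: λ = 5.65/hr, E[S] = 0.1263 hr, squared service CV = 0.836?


ρ = λ·E[S] = 5.65·0.1263 = 0.7136
E[S²] = E[S]²(1+C_s²) = 0.1263²·(1+0.836) = 0.029287
Wq = λ·E[S²]/(2(1−ρ)) = 5.65·0.029287/(2·0.2864) = 0.28888 hr

Final: 0.28888 hr


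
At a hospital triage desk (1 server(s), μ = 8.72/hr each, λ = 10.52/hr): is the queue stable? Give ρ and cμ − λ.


Total capacity cμ = 1·8.72 = 8.72/hr
ρ = λ/(cμ) = 10.52/8.72 = 1.2064
Stable ⇔ ρ < 1: NO
Spare capacity = cμ − λ = 8.72 − 10.52 = -1.80/hr

Final: ρ = 1.2064; unstable; margin = -1.80/hr


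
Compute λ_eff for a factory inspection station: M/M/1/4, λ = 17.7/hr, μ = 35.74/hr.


ρ = 0.4952; P_K = (1−ρ)ρ^4/(1−ρ^5) = 0.031296
λ_eff = λ(1 − P_K) = 17.7·(1 − 0.031296) = 17.7·0.968704 = 17.1461 /hr

Final: 17.1461 /hr


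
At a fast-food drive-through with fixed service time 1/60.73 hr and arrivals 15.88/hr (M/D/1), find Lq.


ρ = 15.88/60.73 = 0.2615
M/D/1: Lq = ρ²/(2(1−ρ)) = 0.06837/(2·0.7385) = 0.04629

Final: 0.04629


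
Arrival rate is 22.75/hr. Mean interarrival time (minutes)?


Mean interarrival time = 1/λ = 1/22.75 hour = 0.04396 hour
In minutes: 0.04396 × 60 = 2.6374 min

Final: 2.6374 min


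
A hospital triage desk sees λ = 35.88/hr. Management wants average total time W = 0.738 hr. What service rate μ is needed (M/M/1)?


W = 1/(μ−λ) ⇒ μ − λ = 1/W = 1/0.738 = 1.3550
μ = λ + 1/W = 35.88 + 1.3550 = 37.2350 per hr

Final: 37.2350 /hr


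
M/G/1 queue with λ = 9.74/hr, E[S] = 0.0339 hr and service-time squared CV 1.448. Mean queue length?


ρ = λ·E[S] = 9.74·0.0339 = 0.3302
Lq = ρ²(1+C_s²)/(2(1−ρ)) = 0.1090·(1+1.448)/(2·0.6698)
= 0.1090·2.4480/1.3396 = 0.19923

Final: 0.19923


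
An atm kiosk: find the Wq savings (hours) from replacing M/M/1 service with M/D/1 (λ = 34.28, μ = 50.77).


ρ = 34.28/50.77 = 0.6752
Wq(M/M/1) = ρ/(μ−λ) = 0.6752/16.49 = 0.04095 hr
Wq(M/D/1) = ρ/(2(μ−λ)) = 0.02047 hr
Savings = 0.04095 − 0.02047 = 0.02047 hr

Final: 0.02047 hr


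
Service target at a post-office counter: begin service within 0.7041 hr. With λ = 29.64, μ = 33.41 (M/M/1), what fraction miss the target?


ρ = 29.64/33.41 = 0.8872
P(Wq > t) = ρ·e^{−(μ−λ)t} = 0.8872·e^{−2.6545}
= 0.8872·0.070337 = 0.062400

Final: 0.062400


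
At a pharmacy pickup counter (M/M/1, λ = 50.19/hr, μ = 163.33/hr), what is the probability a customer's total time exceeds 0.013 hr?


W ~ Exponential(μ−λ) for M/M/1.
μ − λ = 163.33 − 50.19 = 113.1400
P(W > t) = e^{−(μ−λ)t} = e^{−1.4708} = 0.229737

Final: 0.229737


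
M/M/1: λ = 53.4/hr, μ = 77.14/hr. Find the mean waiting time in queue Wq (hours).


ρ = 53.4/77.14 = 0.6922
Wq = ρ/(μ−λ) = 0.6922/(77.14 − 53.4) = 0.6922/23.74 = 0.02916 hr

Final: 0.02916 hr


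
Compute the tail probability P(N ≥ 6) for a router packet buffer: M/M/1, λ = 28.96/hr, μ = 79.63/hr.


ρ = 28.96/79.63 = 0.3637
P(N ≥ n) = ρ^n = 0.3637^6 = 0.002314

Final: 0.002314


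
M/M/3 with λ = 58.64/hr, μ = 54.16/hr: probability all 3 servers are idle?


a = λ/μ = 58.64/54.16 = 1.0827; ρ = a/c = 0.3609
Σ_{k=0}^{2} a^k/k! (terms k=0..2) = 1.00000 + 1.08272 + 0.58614 = 2.66886
Tail: a^3/(3!(1−ρ)) = 1.26925/(6·0.6391) = 0.33100
P₀ = 1/(2.66886 + 0.33100) = 1/2.99986 = 0.333349

Final: 0.333349


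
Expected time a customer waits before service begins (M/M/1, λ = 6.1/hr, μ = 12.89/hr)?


ρ = 6.1/12.89 = 0.4732
Wq = ρ/(μ−λ) = 0.4732/(12.89 − 6.1) = 0.4732/6.79 = 0.06970 hr

Final: 0.06970 hr


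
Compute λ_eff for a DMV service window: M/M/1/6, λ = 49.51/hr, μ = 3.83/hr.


ρ = 12.9269; P_K = (1−ρ)ρ^6/(1−ρ^7) = 0.922642
λ_eff = λ(1 − P_K) = 49.51·(1 − 0.922642) = 49.51·0.077358 = 3.8300 /hr

Final: 3.8300 /hr


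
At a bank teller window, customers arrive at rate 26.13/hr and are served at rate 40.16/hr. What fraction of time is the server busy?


ρ = λ/μ = 26.13/40.16 = 0.6506

Final: 0.6506


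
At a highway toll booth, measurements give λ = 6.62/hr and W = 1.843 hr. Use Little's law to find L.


L = λW = 6.62·1.843 = 12.2007

Final: 12.2007


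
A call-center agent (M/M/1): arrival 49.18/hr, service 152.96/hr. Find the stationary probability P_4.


ρ = 49.18/152.96 = 0.3215
P_n = (1−ρ)·ρ^n = (1 − 0.3215)·0.3215^4 = 0.6785·0.010687 = 0.007251

Final: 0.007251


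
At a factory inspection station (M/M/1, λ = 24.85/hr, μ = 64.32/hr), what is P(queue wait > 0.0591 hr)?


ρ = 24.85/64.32 = 0.3863
P(Wq > t) = ρ·e^{−(μ−λ)t} = 0.3863·e^{−2.3327}
= 0.3863·0.097036 = 0.037490

Final: 0.037490


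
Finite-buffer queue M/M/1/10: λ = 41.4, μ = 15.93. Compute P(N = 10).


ρ = λ/μ = 41.4/15.93 = 2.5989
P_K = (1−ρ)ρ^K/(1−ρ^(K+1)) = (-1.5989·14055.479083)/(1 − 36528.363720)
= -22472.884636/-36527.363720 = 0.615234

Final: 0.615234


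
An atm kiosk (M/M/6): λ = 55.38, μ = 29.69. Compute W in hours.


a = 1.8653; ρ = 0.3109; P₀ = 0.154704
Lq = P₀·a^c·ρ/(c!(1−ρ)²) = 0.005924
Wq = Lq/λ = 0.005924/55.38 = 0.0001070 hr
W = Wq + 1/μ = 0.0001070 + 0.03368 = 0.03379 hr

Final: 0.03379 hr


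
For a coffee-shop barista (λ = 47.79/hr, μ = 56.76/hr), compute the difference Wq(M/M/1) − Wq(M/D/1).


ρ = 47.79/56.76 = 0.8420
Wq(M/M/1) = ρ/(μ−λ) = 0.8420/8.97 = 0.09386 hr
Wq(M/D/1) = ρ/(2(μ−λ)) = 0.04693 hr
Savings = 0.09386 − 0.04693 = 0.04693 hr

Final: 0.04693 hr


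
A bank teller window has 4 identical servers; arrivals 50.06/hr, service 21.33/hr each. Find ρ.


ρ = λ/(cμ) = 50.06/(4·21.33) = 50.06/85.32 = 0.5867

Final: 0.5867


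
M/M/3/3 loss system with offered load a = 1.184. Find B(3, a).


B(c,a) = (a^c/c!) / Σ_{k=0}^{c} a^k/k!
a^3/3! = 0.276633
Σ terms (k=0..3): 1.00000 + 1.18400 + 0.70093 + 0.27663 = 3.161561
B = 0.276633/3.161561 = 0.087499

Final: 0.087499


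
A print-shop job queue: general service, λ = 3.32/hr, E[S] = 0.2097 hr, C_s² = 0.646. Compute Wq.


ρ = λ·E[S] = 3.32·0.2097 = 0.6962
E[S²] = E[S]²(1+C_s²) = 0.2097²·(1+0.646) = 0.072381
Wq = λ·E[S²]/(2(1−ρ)) = 3.32·0.072381/(2·0.3038) = 0.39551 hr

Final: 0.39551 hr


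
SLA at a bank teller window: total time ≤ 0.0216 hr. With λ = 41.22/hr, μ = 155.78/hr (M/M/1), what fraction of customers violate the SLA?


W ~ Exponential(μ−λ) for M/M/1.
μ − λ = 155.78 − 41.22 = 114.5600
P(W > t) = e^{−(μ−λ)t} = e^{−2.4745} = 0.084205

Final: 0.084205


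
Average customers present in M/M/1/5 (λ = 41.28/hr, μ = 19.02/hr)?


ρ = 41.28/19.02 = 2.1703
L = ρ[1 − (K+1)ρ^K + Kρ^(K+1)] / [(1−ρ)(1−ρ^(K+1))]
Numerator: 2.1703·(1 − 6·48.155498 + 5·104.514141) = 509.245265
Denominator: (-1.1703)·(-103.514141) = 121.147465
L = 509.245265/121.147465 = 4.2035

Final: 4.2035


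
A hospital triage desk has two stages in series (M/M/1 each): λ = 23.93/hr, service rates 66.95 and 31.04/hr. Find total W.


Each node sees arrival rate λ = 23.93/hr (tandem ⇒ throughput preserved).
W₁ = 1/(μ₁−λ) = 1/(66.95−23.93) = 0.02325 hr
W₂ = 1/(μ₂−λ) = 1/(31.04−23.93) = 0.14065 hr
W_total = W₁ + W₂ = 0.02325 + 0.14065 = 0.16389 hr

Final: 0.16389 hr


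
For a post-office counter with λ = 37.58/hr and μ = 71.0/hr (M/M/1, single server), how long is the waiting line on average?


ρ = 37.58/71.0 = 0.5293
Lq = ρ²/(1−ρ) = 0.2802/0.4707 = 0.5952

Final: 0.5952


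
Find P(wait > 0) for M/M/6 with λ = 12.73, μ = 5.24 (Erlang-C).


a = λ/μ = 2.4294; ρ = a/6 = 0.4049
P₀ = 0.087670 (from M/M/c formula)
C(c,a) = [a^c/(c!(1−ρ))]·P₀ = [205.58087/(720·0.5951)]·0.087670
= 0.47980·0.087670 = 0.042064

Final: 0.042064


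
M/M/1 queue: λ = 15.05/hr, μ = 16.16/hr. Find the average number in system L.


ρ = λ/μ = 15.05/16.16 = 0.9313
L = ρ/(1−ρ) = 0.9313/(1 − 0.9313) = 0.9313/0.06869 = 13.5586

Final: 13.5586


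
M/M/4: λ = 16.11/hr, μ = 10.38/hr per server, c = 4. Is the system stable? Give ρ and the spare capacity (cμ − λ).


Total capacity cμ = 4·10.38 = 41.52/hr
ρ = λ/(cμ) = 16.11/41.52 = 0.3880
Stable ⇔ ρ < 1: YES
Spare capacity = cμ − λ = 41.52 − 16.11 = 25.41/hr

Final: ρ = 0.3880; stable; margin = 25.41/hr


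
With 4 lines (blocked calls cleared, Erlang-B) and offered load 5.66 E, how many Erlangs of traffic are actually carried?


B(4,5.66) = 0.447018 (Erlang-B)
Carried load = a(1 − B) = 5.66·(1 − 0.447018) = 5.66·0.552982 = 3.1299 E

Final: 3.1299 Erlangs


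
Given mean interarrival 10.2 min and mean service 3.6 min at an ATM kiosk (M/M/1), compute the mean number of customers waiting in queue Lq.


λ = 60/10.2 = 5.8824 /hr
μ = 60/3.6 = 16.6667 /hr
ρ = λ/μ = 5.8824/16.6667 = 0.3529
Lq = ρ²/(1−ρ) = 0.1246/0.6471 = 0.1925

Final: 0.1925


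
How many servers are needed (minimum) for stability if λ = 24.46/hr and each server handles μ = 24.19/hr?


Stability requires cμ > λ ⇔ c > λ/μ.
λ/μ = 24.46/24.19 = 1.0112
Minimum integer c = ⌊1.0112⌋ + 1 = 2
Check: 2·24.19 = 48.38 > 24.46, while 1·24.19 = 24.19 ≤ 24.46

Final: 2 servers


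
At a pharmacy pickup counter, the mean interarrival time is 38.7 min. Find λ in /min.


λ = 1/(interarrival time) in consistent units.
1 minute = 1 min, so λ = 1/38.7 = 0.02584 per minute

Final: 0.02584 /min


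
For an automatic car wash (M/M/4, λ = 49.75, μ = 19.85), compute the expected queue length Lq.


a = λ/μ = 2.5063; ρ = a/4 = 0.6266
P₀ = 0.073134
Lq = P₀·a^c·ρ / (c!·(1−ρ)²) = 0.073134·39.45757·0.6266/(24·0.13945)
= 0.54026

Final: 0.54026


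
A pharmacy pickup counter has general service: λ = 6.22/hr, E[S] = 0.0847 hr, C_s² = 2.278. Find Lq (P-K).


ρ = λ·E[S] = 6.22·0.0847 = 0.5268
Lq = ρ²(1+C_s²)/(2(1−ρ)) = 0.2776·(1+2.278)/(2·0.4732)
= 0.2776·3.2780/0.9463 = 0.96142

Final: 0.96142


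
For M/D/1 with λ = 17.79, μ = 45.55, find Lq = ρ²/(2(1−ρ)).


ρ = 17.79/45.55 = 0.3906
M/D/1: Lq = ρ²/(2(1−ρ)) = 0.1525/(2·0.6094) = 0.12515

Final: 0.12515


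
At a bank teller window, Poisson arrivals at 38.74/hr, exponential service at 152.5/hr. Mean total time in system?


W = 1/(μ−λ) = 1/(152.5 − 38.74) = 1/113.76 = 0.008790 hr

Final: 0.008790 hr


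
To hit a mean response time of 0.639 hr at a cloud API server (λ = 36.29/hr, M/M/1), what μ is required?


W = 1/(μ−λ) ⇒ μ − λ = 1/W = 1/0.639 = 1.5649
μ = λ + 1/W = 36.29 + 1.5649 = 37.8549 per hr

Final: 37.8549 /hr


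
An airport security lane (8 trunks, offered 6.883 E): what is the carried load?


B(8,6.883) = 0.172090 (Erlang-B)
Carried load = a(1 − B) = 6.883·(1 − 0.172090) = 6.883·0.827910 = 5.6985 E

Final: 5.6985 Erlangs


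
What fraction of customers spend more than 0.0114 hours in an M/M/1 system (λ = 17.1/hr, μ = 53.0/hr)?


W ~ Exponential(μ−λ) for M/M/1.
μ − λ = 53.0 − 17.1 = 35.9000
P(W > t) = e^{−(μ−λ)t} = e^{−0.4093} = 0.664142

Final: 0.664142


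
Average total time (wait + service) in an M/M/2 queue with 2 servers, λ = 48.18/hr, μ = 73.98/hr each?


a = 0.6513; ρ = 0.3256; P₀ = 0.508718
Lq = P₀·a^c·ρ/(c!(1−ρ)²) = 0.07725
Wq = Lq/λ = 0.07725/48.18 = 0.001603 hr
W = Wq + 1/μ = 0.001603 + 0.01352 = 0.01512 hr

Final: 0.01512 hr


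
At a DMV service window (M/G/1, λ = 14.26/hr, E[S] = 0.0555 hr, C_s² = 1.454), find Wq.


ρ = λ·E[S] = 14.26·0.0555 = 0.7914
E[S²] = E[S]²(1+C_s²) = 0.0555²·(1+1.454) = 0.007559
Wq = λ·E[S²]/(2(1−ρ)) = 14.26·0.007559/(2·0.2086) = 0.25840 hr

Final: 0.25840 hr


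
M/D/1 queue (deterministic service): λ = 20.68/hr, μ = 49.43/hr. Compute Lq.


ρ = 20.68/49.43 = 0.4184
M/D/1: Lq = ρ²/(2(1−ρ)) = 0.1750/(2·0.5816) = 0.15047

Final: 0.15047


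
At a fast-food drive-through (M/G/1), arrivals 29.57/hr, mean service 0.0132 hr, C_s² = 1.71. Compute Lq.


ρ = λ·E[S] = 29.57·0.0132 = 0.3903
Lq = ρ²(1+C_s²)/(2(1−ρ)) = 0.1524·(1+1.71)/(2·0.6097)
= 0.1524·2.7100/1.2194 = 0.33860

Final: 0.33860


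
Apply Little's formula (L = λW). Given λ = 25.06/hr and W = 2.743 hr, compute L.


L = λW = 25.06·2.743 = 68.7396

Final: 68.7396


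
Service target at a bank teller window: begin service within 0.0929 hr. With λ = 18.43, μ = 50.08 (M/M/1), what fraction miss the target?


ρ = 18.43/50.08 = 0.3680
P(Wq > t) = ρ·e^{−(μ−λ)t} = 0.3680·e^{−2.9403}
= 0.3680·0.052851 = 0.019450

Final: 0.019450


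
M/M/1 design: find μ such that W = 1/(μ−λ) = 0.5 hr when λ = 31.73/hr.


W = 1/(μ−λ) ⇒ μ − λ = 1/W = 1/0.5 = 2.0000
μ = λ + 1/W = 31.73 + 2.0000 = 33.7300 per hr

Final: 33.7300 /hr


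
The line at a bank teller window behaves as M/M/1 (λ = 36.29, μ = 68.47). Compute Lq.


ρ = 36.29/68.47 = 0.5300
Lq = ρ²/(1−ρ) = 0.2809/0.4700 = 0.5977

Final: 0.5977
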